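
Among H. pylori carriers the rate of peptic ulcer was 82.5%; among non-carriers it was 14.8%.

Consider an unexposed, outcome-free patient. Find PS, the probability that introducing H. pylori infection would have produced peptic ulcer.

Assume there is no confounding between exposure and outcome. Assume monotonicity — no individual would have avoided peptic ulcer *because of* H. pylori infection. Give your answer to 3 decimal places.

p₁ = 0.825, p₀ = 0.148.
Under exogeneity and monotonicity, PS = (p₁ − p₀) / (1 − p₀).
PS = (0.825 − 0.148) / (1 − 0.148) = 0.677 / 0.852 ≈ 0.7946

PS ≈ 0.795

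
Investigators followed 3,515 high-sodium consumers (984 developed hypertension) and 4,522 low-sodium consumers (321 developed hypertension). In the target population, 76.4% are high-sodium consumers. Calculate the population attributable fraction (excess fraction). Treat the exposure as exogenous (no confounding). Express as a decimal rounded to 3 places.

p₁ = P(outcome | exposed) = 984/3515 = 0.27994
p₀ = P(outcome | unexposed) = 321/4522 = 0.070986
Overall risk P(Y=1) = π·p₁ + (1−π)·p₀ = 0.764×0.27994 + 0.236×0.070986 = 0.23063.
Under exogeneity, PAF = [P(Y=1) − p₀] / P(Y=1).
PAF = (0.23063 − 0.070986) / 0.23063 ≈ 0.6922

PAF ≈ 0.692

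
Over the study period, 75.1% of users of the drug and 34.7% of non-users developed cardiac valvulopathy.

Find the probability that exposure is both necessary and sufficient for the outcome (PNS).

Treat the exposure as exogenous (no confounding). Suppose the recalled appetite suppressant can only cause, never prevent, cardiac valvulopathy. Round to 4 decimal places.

p₁ = 0.751, p₀ = 0.347.
Under exogeneity and monotonicity, PNS = p₁ − p₀.
PNS = 0.751 − 0.347 = 0.404

PNS ≈ 0.4040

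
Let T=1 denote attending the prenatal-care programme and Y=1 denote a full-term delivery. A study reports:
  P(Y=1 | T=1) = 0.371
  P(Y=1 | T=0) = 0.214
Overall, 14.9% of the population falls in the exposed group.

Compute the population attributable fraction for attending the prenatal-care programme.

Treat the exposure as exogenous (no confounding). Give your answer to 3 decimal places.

PAF ≈ 0.099

Let p₁ = 0.371, p₀ = 0.214.
Overall risk P(Y=1) = π·p₁ + (1−π)·p₀ = 0.149×0.371 + 0.851×0.214 = 0.23739.
Under exogeneity, PAF = [P(Y=1) − p₀] / P(Y=1).
PAF = (0.23739 − 0.214) / 0.23739 ≈ 0.0985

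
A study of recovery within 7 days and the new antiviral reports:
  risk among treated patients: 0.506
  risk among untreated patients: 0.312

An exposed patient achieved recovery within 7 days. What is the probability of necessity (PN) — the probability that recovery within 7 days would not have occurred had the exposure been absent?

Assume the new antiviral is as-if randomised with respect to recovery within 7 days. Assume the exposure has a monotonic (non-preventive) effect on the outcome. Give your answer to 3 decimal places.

Let p₁ = 0.506, p₀ = 0.312.
Under exogeneity and monotonicity, PN = (p₁ − p₀) / p₁.
PN = (0.506 − 0.312) / 0.506 = 0.194 / 0.506 ≈ 0.3834

PN ≈ 0.383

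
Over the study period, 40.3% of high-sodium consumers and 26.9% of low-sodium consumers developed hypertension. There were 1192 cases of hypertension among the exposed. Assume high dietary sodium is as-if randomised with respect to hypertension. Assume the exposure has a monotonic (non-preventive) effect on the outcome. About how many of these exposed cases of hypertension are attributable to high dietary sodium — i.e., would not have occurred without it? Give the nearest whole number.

about 396 cases

p₁ = 0.403, p₀ = 0.269.
PN = (p₁ − p₀)/p₁ = (0.403 − 0.269) / 0.403 ≈ 0.33251.
Attributable cases ≈ PN × (exposed cases) = 0.33251 × 1192 ≈ 396.35.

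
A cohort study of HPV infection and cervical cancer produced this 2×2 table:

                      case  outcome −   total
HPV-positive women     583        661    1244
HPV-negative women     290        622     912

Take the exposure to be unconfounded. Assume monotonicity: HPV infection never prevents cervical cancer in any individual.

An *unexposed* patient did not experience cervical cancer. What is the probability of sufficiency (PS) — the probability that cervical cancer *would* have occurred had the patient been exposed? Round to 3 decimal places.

PS ≈ 0.221

p₁ = P(outcome | exposed) = 583/1244 = 0.46865
p₀ = P(outcome | unexposed) = 290/912 = 0.31798
Under exogeneity and monotonicity, PS = (p₁ − p₀)/(1 − p₀).
PS = (0.46865 − 0.31798) / 0.68202 ≈ 0.2209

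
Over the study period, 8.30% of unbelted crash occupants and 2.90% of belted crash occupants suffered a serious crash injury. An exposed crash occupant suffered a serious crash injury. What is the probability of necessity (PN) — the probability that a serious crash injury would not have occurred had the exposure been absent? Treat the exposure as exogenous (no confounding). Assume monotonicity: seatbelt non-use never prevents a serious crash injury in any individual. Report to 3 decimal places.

PN ≈ 0.651

p₁ = 0.083, p₀ = 0.029.
Under exogeneity and monotonicity, PN = (p₁ − p₀) / p₁.
PN = (0.083 − 0.029) / 0.083 = 0.054 / 0.083 ≈ 0.6506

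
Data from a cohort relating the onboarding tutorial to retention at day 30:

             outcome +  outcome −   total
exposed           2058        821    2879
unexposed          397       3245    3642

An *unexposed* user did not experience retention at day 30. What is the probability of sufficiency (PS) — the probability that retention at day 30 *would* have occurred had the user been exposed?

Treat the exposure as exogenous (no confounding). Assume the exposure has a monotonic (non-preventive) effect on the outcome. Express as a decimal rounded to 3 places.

PS ≈ 0.680

p₁ = P(outcome | exposed) = 2058/2879 = 0.71483
p₀ = P(outcome | unexposed) = 397/3642 = 0.10901
Under exogeneity and monotonicity, PS = (p₁ − p₀)/(1 − p₀).
PS = (0.71483 − 0.10901) / 0.89099 ≈ 0.6799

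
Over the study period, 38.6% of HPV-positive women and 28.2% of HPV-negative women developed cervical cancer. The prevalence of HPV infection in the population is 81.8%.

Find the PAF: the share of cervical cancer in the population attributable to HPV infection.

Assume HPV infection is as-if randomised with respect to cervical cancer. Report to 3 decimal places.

PAF ≈ 0.232

p₁ = 0.386, p₀ = 0.282.
Overall risk P(Y=1) = π·p₁ + (1−π)·p₀ = 0.818×0.386 + 0.182×0.282 = 0.36707.
Under exogeneity, PAF = [P(Y=1) − p₀] / P(Y=1).
PAF = (0.36707 − 0.282) / 0.36707 ≈ 0.2318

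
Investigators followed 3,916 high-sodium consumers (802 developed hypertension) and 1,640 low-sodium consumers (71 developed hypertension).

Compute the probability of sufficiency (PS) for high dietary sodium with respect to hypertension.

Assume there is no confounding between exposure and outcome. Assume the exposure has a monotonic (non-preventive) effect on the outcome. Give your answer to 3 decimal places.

p₁ = P(outcome | exposed) = 802/3916 = 0.2048
p₀ = P(outcome | unexposed) = 71/1640 = 0.043293
Under exogeneity and monotonicity, PS = (p₁ − p₀) / (1 − p₀).
PS = (0.2048 − 0.043293) / (1 − 0.043293) = 0.16151 / 0.95671 ≈ 0.1688

PS ≈ 0.169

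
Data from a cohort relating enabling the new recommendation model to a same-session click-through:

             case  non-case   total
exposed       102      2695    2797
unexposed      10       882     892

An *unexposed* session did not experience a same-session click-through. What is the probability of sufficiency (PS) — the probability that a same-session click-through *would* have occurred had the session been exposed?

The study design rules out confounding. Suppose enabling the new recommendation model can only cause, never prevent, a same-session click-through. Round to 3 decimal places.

p₁ = P(outcome | exposed) = 102/2797 = 0.036468
p₀ = P(outcome | unexposed) = 10/892 = 0.011211
Under exogeneity and monotonicity, PS = (p₁ − p₀)/(1 − p₀).
PS = (0.036468 − 0.011211) / 0.98879 ≈ 0.0255

PS ≈ 0.026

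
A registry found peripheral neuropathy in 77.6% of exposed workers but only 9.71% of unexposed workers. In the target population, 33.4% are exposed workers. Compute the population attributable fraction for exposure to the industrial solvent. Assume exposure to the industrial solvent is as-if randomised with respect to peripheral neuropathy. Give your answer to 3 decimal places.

p₁ = 0.776, p₀ = 0.0971.
Overall risk P(Y=1) = π·p₁ + (1−π)·p₀ = 0.334×0.776 + 0.666×0.0971 = 0.32385.
Under exogeneity, PAF = [P(Y=1) − p₀] / P(Y=1).
PAF = (0.32385 − 0.0971) / 0.32385 ≈ 0.7002

PAF ≈ 0.700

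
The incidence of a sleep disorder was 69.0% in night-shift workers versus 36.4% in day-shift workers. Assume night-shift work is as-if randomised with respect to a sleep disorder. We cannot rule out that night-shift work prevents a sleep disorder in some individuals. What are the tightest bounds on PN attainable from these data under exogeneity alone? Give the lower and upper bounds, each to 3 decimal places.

0.472 ≤ PN ≤ 0.922

p₁ = 0.69, p₀ = 0.364.
Under exogeneity alone the bounds on PN are max{0,(p₁−p₀)/p₁} ≤ PN ≤ min{1,(1−p₀)/p₁}.
  lower = (p₁ − p₀)/p₁ = 0.326 / 0.69 ≈ 0.4725
  upper = min{1, (1 − p₀)/p₁} = 0.636 / 0.69 ≈ 0.9217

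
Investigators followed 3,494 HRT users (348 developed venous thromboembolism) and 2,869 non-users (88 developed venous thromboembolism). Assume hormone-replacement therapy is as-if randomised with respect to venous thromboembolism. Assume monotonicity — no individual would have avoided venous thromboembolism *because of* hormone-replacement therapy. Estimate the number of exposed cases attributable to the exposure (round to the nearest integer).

about 241 cases

p₁ = P(outcome | exposed) = 348/3494 = 0.099599
p₀ = P(outcome | unexposed) = 88/2869 = 0.030673
PN = (p₁ − p₀)/p₁ = (0.099599 − 0.030673) / 0.099599 ≈ 0.69204.
Attributable cases ≈ PN × (exposed cases) = 0.69204 × 348 ≈ 240.83.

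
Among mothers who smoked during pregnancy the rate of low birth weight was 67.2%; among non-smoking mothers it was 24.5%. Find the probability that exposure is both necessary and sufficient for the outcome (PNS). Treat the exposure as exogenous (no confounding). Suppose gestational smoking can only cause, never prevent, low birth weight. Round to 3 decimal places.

p₁ = 0.672, p₀ = 0.245.
Under exogeneity and monotonicity, PNS = p₁ − p₀.
PNS = 0.672 − 0.245 = 0.427

PNS ≈ 0.427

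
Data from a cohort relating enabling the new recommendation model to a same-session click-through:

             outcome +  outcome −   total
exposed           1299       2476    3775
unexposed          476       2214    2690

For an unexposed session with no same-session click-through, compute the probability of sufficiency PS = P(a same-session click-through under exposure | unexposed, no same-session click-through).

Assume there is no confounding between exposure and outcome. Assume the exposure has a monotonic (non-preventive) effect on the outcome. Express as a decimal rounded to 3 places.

PS ≈ 0.203

p₁ = P(outcome | exposed) = 1299/3775 = 0.34411
p₀ = P(outcome | unexposed) = 476/2690 = 0.17695
Under exogeneity and monotonicity, PS = (p₁ − p₀)/(1 − p₀).
PS = (0.34411 − 0.17695) / 0.82305 ≈ 0.2031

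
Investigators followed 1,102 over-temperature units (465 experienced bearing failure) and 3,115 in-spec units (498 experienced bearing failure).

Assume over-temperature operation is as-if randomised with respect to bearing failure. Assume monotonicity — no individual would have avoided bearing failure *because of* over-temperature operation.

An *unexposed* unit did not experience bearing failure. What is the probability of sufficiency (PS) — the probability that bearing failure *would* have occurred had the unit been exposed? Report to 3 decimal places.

p₁ = P(outcome | exposed) = 465/1102 = 0.42196
p₀ = P(outcome | unexposed) = 498/3115 = 0.15987
Under exogeneity and monotonicity, PS = (p₁ − p₀) / (1 − p₀).
PS = (0.42196 − 0.15987) / (1 − 0.15987) = 0.26209 / 0.84013 ≈ 0.3120

PS ≈ 0.312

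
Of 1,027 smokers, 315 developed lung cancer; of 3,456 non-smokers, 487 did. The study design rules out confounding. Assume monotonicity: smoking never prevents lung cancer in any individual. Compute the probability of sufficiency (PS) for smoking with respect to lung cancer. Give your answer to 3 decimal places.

PS ≈ 0.193

p₁ = P(outcome | exposed) = 315/1027 = 0.30672
p₀ = P(outcome | unexposed) = 487/3456 = 0.14091
Under exogeneity and monotonicity, PS = (p₁ − p₀) / (1 − p₀).
PS = (0.30672 − 0.14091) / (1 − 0.14091) = 0.1658 / 0.85909 ≈ 0.1930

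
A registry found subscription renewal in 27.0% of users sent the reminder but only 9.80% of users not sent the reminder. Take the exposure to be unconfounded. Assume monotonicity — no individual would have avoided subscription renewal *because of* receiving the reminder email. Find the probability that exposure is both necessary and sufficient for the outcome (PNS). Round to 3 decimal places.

PNS ≈ 0.172

p₁ = 0.27, p₀ = 0.098.
Under exogeneity and monotonicity, PNS = p₁ − p₀.
PNS = 0.27 − 0.098 = 0.172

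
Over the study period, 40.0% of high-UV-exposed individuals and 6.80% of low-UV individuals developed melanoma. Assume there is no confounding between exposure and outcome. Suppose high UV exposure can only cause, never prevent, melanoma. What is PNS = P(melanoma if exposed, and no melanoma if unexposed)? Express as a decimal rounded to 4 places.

PNS ≈ 0.3320

p₁ = 0.4, p₀ = 0.068.
Under exogeneity and monotonicity, PNS = p₁ − p₀.
PNS = 0.4 − 0.068 = 0.332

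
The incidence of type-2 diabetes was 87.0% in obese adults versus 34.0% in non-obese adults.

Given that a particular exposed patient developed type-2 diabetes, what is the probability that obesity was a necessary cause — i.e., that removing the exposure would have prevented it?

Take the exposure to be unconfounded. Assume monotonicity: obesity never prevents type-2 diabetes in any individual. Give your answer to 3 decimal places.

PN ≈ 0.609

p₁ = 0.87, p₀ = 0.34.
Under exogeneity and monotonicity, PN = (p₁ − p₀) / p₁.
PN = (0.87 − 0.34) / 0.87 = 0.53 / 0.87 ≈ 0.6092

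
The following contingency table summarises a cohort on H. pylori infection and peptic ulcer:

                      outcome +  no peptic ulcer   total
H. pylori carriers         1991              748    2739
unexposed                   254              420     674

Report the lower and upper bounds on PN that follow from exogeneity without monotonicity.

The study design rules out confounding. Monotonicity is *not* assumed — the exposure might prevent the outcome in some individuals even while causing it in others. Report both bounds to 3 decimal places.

0.482 ≤ PN ≤ 0.857

p₁ = P(outcome | exposed) = 1991/2739 = 0.72691
p₀ = P(outcome | unexposed) = 254/674 = 0.37685
Under exogeneity alone the bounds on PN are max{0,(p₁−p₀)/p₁} ≤ PN ≤ min{1,(1−p₀)/p₁}.
  lower = (p₁ − p₀)/p₁ = 0.35005 / 0.72691 ≈ 0.4816
  upper = min{1, (1 − p₀)/p₁} = 0.62315 / 0.72691 ≈ 0.8573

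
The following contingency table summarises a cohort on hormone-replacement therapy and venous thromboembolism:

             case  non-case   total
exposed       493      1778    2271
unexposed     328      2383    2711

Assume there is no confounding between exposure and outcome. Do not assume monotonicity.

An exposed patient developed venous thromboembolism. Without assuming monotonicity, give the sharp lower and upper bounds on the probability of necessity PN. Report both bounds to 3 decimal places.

p₁ = P(outcome | exposed) = 493/2271 = 0.21708
p₀ = P(outcome | unexposed) = 328/2711 = 0.12099
Under exogeneity alone the bounds on PN are max{0,(p₁−p₀)/p₁} ≤ PN ≤ min{1,(1−p₀)/p₁}.
  lower = (p₁ − p₀)/p₁ = 0.096096 / 0.21708 ≈ 0.4427
  upper = min{1, (1 − p₀)/p₁} = 0.87901 / 0.21708 ≈ 4.0492 → capped at 1

0.443 ≤ PN ≤ 1.000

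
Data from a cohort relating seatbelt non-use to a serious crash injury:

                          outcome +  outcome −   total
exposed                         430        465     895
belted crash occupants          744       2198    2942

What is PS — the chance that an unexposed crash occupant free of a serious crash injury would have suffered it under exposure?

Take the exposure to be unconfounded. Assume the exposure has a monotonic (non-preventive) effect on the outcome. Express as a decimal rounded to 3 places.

PS ≈ 0.305

p₁ = P(outcome | exposed) = 430/895 = 0.48045
p₀ = P(outcome | unexposed) = 744/2942 = 0.25289
Under exogeneity and monotonicity, PS = (p₁ − p₀)/(1 − p₀).
PS = (0.48045 − 0.25289) / 0.74711 ≈ 0.3046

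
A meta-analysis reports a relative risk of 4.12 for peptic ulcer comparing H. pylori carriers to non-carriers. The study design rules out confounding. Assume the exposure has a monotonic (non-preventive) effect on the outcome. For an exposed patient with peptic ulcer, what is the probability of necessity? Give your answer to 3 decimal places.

PN ≈ 0.757

Under exogeneity and monotonicity, PN = (RR − 1) / RR = 1 − 1/RR.
PN = (4.12 − 1) / 4.12 = 3.12 / 4.12 ≈ 0.7573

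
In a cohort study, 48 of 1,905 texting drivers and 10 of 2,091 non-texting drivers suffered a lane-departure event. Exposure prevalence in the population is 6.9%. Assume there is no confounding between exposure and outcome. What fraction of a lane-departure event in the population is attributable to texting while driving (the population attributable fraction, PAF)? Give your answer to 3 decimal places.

p₁ = P(outcome | exposed) = 48/1905 = 0.025197
p₀ = P(outcome | unexposed) = 10/2091 = 0.0047824
Overall risk P(Y=1) = π·p₁ + (1−π)·p₀ = 0.069×0.025197 + 0.931×0.0047824 = 0.006191.
Under exogeneity, PAF = [P(Y=1) − p₀] / P(Y=1).
PAF = (0.006191 − 0.0047824) / 0.006191 ≈ 0.2275

PAF ≈ 0.228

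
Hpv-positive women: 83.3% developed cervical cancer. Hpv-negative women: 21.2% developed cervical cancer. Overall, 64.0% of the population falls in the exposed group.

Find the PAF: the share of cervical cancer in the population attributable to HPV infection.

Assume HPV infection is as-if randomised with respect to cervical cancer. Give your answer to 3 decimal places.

p₁ = 0.833, p₀ = 0.212.
Overall risk P(Y=1) = π·p₁ + (1−π)·p₀ = 0.64×0.833 + 0.36×0.212 = 0.60944.
Under exogeneity, PAF = [P(Y=1) − p₀] / P(Y=1).
PAF = (0.60944 − 0.212) / 0.60944 ≈ 0.6521

PAF ≈ 0.652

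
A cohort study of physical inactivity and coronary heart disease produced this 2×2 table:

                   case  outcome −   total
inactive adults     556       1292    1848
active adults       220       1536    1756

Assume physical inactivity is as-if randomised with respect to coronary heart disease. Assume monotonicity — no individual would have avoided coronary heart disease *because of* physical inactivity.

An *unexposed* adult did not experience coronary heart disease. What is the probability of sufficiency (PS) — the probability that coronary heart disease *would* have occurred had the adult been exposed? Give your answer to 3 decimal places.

PS ≈ 0.201

p₁ = P(outcome | exposed) = 556/1848 = 0.30087
p₀ = P(outcome | unexposed) = 220/1756 = 0.12528
Under exogeneity and monotonicity, PS = (p₁ − p₀)/(1 − p₀).
PS = (0.30087 − 0.12528) / 0.87472 ≈ 0.2007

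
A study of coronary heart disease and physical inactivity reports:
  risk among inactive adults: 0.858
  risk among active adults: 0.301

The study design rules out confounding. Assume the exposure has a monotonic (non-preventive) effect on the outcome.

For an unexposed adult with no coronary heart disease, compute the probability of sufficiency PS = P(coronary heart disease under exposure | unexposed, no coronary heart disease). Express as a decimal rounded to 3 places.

Let p₁ = 0.858, p₀ = 0.301.
Under exogeneity and monotonicity, PS = (p₁ − p₀) / (1 − p₀).
PS = (0.858 − 0.301) / (1 − 0.301) = 0.557 / 0.699 ≈ 0.7969

PS ≈ 0.797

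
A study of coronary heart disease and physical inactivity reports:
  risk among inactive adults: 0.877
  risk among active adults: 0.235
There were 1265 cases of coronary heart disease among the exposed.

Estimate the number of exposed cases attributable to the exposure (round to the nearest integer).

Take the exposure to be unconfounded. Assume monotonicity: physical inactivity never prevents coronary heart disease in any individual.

about 926 cases

Let p₁ = 0.877, p₀ = 0.235.
PN = (p₁ − p₀)/p₁ = (0.877 − 0.235) / 0.877 ≈ 0.73204.
Attributable cases ≈ PN × (exposed cases) = 0.73204 × 1265 ≈ 926.03.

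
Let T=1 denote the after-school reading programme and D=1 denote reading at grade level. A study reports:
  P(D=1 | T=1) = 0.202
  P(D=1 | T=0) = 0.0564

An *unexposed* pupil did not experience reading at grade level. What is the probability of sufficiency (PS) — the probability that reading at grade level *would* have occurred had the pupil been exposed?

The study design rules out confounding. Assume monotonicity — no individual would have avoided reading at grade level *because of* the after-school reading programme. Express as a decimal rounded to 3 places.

Let p₁ = 0.202, p₀ = 0.0564.
Under exogeneity and monotonicity, PS = (p₁ − p₀) / (1 − p₀).
PS = (0.202 − 0.0564) / (1 − 0.0564) = 0.1456 / 0.9436 ≈ 0.1543

PS ≈ 0.154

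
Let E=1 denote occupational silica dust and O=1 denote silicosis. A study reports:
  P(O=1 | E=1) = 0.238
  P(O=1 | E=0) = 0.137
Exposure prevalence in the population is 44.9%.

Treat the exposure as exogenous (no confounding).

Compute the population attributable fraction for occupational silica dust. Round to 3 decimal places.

Let p₁ = 0.238, p₀ = 0.137.
Overall risk P(Y=1) = π·p₁ + (1−π)·p₀ = 0.449×0.238 + 0.551×0.137 = 0.18235.
Under exogeneity, PAF = [P(Y=1) − p₀] / P(Y=1).
PAF = (0.18235 − 0.137) / 0.18235 ≈ 0.2487

PAF ≈ 0.249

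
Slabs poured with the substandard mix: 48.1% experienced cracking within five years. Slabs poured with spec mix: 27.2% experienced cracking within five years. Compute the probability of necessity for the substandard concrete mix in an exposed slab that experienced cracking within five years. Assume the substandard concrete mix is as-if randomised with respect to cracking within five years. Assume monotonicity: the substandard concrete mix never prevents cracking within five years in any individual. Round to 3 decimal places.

PN ≈ 0.435

p₁ = 0.481, p₀ = 0.272.
Under exogeneity and monotonicity, PN = (p₁ − p₀) / p₁.
PN = (0.481 − 0.272) / 0.481 = 0.209 / 0.481 ≈ 0.4345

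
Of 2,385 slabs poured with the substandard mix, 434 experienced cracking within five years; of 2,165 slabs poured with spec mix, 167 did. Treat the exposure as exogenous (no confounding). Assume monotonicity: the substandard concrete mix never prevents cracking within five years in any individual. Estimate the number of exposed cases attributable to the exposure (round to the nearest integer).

about 250 cases

p₁ = P(outcome | exposed) = 434/2385 = 0.18197
p₀ = P(outcome | unexposed) = 167/2165 = 0.077136
PN = (p₁ − p₀)/p₁ = (0.18197 − 0.077136) / 0.18197 ≈ 0.57611.
Attributable cases ≈ PN × (exposed cases) = 0.57611 × 434 ≈ 250.03.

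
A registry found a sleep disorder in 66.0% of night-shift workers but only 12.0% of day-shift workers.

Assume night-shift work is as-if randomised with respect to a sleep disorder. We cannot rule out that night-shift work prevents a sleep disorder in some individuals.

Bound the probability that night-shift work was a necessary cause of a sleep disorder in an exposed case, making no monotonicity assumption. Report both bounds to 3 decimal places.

p₁ = 0.66, p₀ = 0.12.
Under exogeneity alone the bounds on PN are max{0,(p₁−p₀)/p₁} ≤ PN ≤ min{1,(1−p₀)/p₁}.
  lower = (p₁ − p₀)/p₁ = 0.54 / 0.66 ≈ 0.8182
  upper = min{1, (1 − p₀)/p₁} = 0.88 / 0.66 ≈ 1.3333 → capped at 1

0.818 ≤ PN ≤ 1.000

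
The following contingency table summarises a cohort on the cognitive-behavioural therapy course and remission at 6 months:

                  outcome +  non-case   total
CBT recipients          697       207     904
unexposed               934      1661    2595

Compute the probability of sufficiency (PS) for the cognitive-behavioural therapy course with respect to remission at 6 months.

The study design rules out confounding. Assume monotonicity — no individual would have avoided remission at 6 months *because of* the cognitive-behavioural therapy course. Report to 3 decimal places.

PS ≈ 0.642

p₁ = P(outcome | exposed) = 697/904 = 0.77102
p₀ = P(outcome | unexposed) = 934/2595 = 0.35992
Under exogeneity and monotonicity, PS = (p₁ − p₀) / (1 − p₀).
PS = (0.77102 − 0.35992) / (1 − 0.35992) = 0.41109 / 0.64008 ≈ 0.6423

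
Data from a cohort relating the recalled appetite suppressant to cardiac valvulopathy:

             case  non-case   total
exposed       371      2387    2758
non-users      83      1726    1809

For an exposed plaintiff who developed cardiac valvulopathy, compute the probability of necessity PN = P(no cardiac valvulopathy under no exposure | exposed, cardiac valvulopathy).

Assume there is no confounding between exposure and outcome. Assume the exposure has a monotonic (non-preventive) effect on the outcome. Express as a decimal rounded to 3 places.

PN ≈ 0.659

p₁ = P(outcome | exposed) = 371/2758 = 0.13452
p₀ = P(outcome | unexposed) = 83/1809 = 0.045882
Under exogeneity and monotonicity, PN = (p₁ − p₀)/p₁.
PN = (0.13452 − 0.045882) / 0.13452 ≈ 0.6589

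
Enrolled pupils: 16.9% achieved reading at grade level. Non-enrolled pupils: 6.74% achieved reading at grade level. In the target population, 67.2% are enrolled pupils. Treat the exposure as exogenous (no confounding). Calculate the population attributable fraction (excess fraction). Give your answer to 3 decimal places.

p₁ = 0.169, p₀ = 0.0674.
Overall risk P(Y=1) = π·p₁ + (1−π)·p₀ = 0.672×0.169 + 0.328×0.0674 = 0.13568.
Under exogeneity, PAF = [P(Y=1) − p₀] / P(Y=1).
PAF = (0.13568 − 0.0674) / 0.13568 ≈ 0.5032

PAF ≈ 0.503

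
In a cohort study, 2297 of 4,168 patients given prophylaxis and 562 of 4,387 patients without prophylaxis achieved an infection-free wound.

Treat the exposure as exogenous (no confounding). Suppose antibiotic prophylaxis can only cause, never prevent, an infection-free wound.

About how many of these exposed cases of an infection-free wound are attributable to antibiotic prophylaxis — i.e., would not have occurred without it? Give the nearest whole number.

p₁ = P(outcome | exposed) = 2297/4168 = 0.5511
p₀ = P(outcome | unexposed) = 562/4387 = 0.12811
PN = (p₁ − p₀)/p₁ = (0.5511 − 0.12811) / 0.5511 ≈ 0.76755.
Attributable cases ≈ PN × (exposed cases) = 0.76755 × 2297 ≈ 1763.06.

about 1763 cases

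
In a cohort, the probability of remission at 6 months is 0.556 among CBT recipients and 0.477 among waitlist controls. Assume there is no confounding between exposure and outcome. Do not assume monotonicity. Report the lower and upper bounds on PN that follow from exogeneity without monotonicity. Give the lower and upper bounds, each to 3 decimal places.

Let p₁ = 0.556, p₀ = 0.477.
Under exogeneity alone the bounds on PN are max{0,(p₁−p₀)/p₁} ≤ PN ≤ min{1,(1−p₀)/p₁}.
  lower = (p₁ − p₀)/p₁ = 0.079 / 0.556 ≈ 0.1421
  upper = min{1, (1 − p₀)/p₁} = 0.523 / 0.556 ≈ 0.9406

0.142 ≤ PN ≤ 0.941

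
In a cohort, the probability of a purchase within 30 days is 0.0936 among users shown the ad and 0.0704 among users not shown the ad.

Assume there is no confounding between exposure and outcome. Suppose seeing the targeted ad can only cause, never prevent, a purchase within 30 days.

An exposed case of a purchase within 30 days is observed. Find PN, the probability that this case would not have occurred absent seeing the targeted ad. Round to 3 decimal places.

PN ≈ 0.248

Let p₁ = 0.0936, p₀ = 0.0704.
Under exogeneity and monotonicity, PN = (p₁ − p₀) / p₁.
PN = (0.0936 − 0.0704) / 0.0936 = 0.0232 / 0.0936 ≈ 0.2479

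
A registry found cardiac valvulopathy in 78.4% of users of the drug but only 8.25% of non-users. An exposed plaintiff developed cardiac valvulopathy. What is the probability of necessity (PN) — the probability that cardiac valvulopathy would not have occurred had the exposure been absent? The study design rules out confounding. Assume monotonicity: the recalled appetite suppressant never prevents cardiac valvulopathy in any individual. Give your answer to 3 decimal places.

PN ≈ 0.895

p₁ = 0.784, p₀ = 0.0825.
Under exogeneity and monotonicity, PN = (p₁ − p₀) / p₁.
PN = (0.784 − 0.0825) / 0.784 = 0.7015 / 0.784 ≈ 0.8948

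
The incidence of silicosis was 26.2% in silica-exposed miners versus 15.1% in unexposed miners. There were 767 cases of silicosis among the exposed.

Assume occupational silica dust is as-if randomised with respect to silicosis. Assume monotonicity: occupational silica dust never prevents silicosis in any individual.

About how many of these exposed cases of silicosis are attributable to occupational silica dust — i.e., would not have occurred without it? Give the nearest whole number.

p₁ = 0.262, p₀ = 0.151.
PN = (p₁ − p₀)/p₁ = (0.262 − 0.151) / 0.262 ≈ 0.42366.
Attributable cases ≈ PN × (exposed cases) = 0.42366 × 767 ≈ 324.95.

about 325 cases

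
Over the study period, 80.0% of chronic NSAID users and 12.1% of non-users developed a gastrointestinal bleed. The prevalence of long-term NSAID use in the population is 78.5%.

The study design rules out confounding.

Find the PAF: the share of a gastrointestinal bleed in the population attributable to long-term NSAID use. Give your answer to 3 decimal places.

p₁ = 0.8, p₀ = 0.121.
Overall risk P(Y=1) = π·p₁ + (1−π)·p₀ = 0.785×0.8 + 0.215×0.121 = 0.65402.
Under exogeneity, PAF = [P(Y=1) − p₀] / P(Y=1).
PAF = (0.65402 − 0.121) / 0.65402 ≈ 0.8150

PAF ≈ 0.815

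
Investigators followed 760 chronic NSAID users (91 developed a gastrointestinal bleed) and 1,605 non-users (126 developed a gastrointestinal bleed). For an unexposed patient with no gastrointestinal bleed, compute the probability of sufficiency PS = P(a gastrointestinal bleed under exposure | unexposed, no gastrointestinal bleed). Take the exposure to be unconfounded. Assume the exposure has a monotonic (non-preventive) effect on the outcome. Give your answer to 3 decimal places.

p₁ = P(outcome | exposed) = 91/760 = 0.11974
p₀ = P(outcome | unexposed) = 126/1605 = 0.078505
Under exogeneity and monotonicity, PS = (p₁ − p₀) / (1 − p₀).
PS = (0.11974 − 0.078505) / (1 − 0.078505) = 0.041232 / 0.9215 ≈ 0.0447

PS ≈ 0.045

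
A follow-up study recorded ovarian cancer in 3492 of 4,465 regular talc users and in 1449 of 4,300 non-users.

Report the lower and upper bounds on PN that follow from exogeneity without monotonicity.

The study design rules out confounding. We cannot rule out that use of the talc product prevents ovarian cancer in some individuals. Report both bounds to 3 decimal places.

0.569 ≤ PN ≤ 0.848

p₁ = P(outcome | exposed) = 3492/4465 = 0.78208
p₀ = P(outcome | unexposed) = 1449/4300 = 0.33698
Under exogeneity alone the bounds on PN are max{0,(p₁−p₀)/p₁} ≤ PN ≤ min{1,(1−p₀)/p₁}.
  lower = (p₁ − p₀)/p₁ = 0.44511 / 0.78208 ≈ 0.5691
  upper = min{1, (1 − p₀)/p₁} = 0.66302 / 0.78208 ≈ 0.8478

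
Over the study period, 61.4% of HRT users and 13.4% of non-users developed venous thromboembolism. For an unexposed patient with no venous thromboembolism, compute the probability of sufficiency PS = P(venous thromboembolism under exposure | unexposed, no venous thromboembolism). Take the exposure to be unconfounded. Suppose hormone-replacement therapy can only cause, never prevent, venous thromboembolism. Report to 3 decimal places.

PS ≈ 0.554

p₁ = 0.614, p₀ = 0.134.
Under exogeneity and monotonicity, PS = (p₁ − p₀) / (1 − p₀).
PS = (0.614 − 0.134) / (1 − 0.134) = 0.48 / 0.866 ≈ 0.5543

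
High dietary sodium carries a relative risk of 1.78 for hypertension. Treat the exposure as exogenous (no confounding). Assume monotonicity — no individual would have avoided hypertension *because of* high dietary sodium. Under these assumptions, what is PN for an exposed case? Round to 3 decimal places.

PN ≈ 0.438

Under exogeneity and monotonicity, PN = (RR − 1) / RR = 1 − 1/RR.
PN = (1.78 − 1) / 1.78 = 0.78 / 1.78 ≈ 0.4382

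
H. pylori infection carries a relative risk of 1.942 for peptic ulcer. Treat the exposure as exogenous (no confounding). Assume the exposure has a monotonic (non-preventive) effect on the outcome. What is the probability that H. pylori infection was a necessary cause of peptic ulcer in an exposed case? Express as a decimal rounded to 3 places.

Under exogeneity and monotonicity, PN = (RR − 1) / RR = 1 − 1/RR.
PN = (1.942 − 1) / 1.942 = 0.942 / 1.942 ≈ 0.4851

PN ≈ 0.485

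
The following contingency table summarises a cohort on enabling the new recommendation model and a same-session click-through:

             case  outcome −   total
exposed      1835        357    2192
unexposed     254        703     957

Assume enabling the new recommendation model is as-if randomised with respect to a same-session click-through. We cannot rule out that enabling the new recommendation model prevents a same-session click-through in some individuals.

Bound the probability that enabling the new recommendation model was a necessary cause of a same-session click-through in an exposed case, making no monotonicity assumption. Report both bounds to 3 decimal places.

p₁ = P(outcome | exposed) = 1835/2192 = 0.83714
p₀ = P(outcome | unexposed) = 254/957 = 0.26541
Under exogeneity alone the bounds on PN are max{0,(p₁−p₀)/p₁} ≤ PN ≤ min{1,(1−p₀)/p₁}.
  lower = (p₁ − p₀)/p₁ = 0.57172 / 0.83714 ≈ 0.6830
  upper = min{1, (1 − p₀)/p₁} = 0.73459 / 0.83714 ≈ 0.8775

0.683 ≤ PN ≤ 0.878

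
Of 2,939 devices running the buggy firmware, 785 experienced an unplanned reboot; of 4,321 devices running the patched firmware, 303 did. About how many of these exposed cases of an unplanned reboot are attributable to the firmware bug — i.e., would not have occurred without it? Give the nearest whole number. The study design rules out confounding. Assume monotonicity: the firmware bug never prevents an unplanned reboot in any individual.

about 579 cases

p₁ = P(outcome | exposed) = 785/2939 = 0.2671
p₀ = P(outcome | unexposed) = 303/4321 = 0.070123
PN = (p₁ − p₀)/p₁ = (0.2671 − 0.070123) / 0.2671 ≈ 0.73746.
Attributable cases ≈ PN × (exposed cases) = 0.73746 × 785 ≈ 578.91.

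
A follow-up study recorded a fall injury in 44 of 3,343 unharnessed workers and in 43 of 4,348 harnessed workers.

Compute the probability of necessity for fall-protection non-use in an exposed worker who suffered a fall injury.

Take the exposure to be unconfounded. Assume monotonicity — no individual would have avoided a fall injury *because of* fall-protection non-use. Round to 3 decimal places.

PN ≈ 0.249

p₁ = P(outcome | exposed) = 44/3343 = 0.013162
p₀ = P(outcome | unexposed) = 43/4348 = 0.0098896
Under exogeneity and monotonicity, PN = (p₁ − p₀) / p₁.
PN = (0.013162 − 0.0098896) / 0.013162 = 0.0032722 / 0.013162 ≈ 0.2486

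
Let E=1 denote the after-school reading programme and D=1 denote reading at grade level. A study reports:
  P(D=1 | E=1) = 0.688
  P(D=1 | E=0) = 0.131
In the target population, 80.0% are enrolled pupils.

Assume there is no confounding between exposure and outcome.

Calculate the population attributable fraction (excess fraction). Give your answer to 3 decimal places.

PAF ≈ 0.773

Let p₁ = 0.688, p₀ = 0.131.
Overall risk P(Y=1) = π·p₁ + (1−π)·p₀ = 0.8×0.688 + 0.2×0.131 = 0.5766.
Under exogeneity, PAF = [P(Y=1) − p₀] / P(Y=1).
PAF = (0.5766 − 0.131) / 0.5766 ≈ 0.7728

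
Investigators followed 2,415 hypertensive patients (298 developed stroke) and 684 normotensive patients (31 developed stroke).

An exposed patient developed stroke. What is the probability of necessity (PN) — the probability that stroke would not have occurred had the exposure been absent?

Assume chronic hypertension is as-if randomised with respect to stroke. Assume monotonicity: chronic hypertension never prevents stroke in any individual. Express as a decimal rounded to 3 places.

p₁ = P(outcome | exposed) = 298/2415 = 0.1234
p₀ = P(outcome | unexposed) = 31/684 = 0.045322
Under exogeneity and monotonicity, PN = (p₁ − p₀) / p₁.
PN = (0.1234 − 0.045322) / 0.1234 = 0.078074 / 0.1234 ≈ 0.6327

PN ≈ 0.633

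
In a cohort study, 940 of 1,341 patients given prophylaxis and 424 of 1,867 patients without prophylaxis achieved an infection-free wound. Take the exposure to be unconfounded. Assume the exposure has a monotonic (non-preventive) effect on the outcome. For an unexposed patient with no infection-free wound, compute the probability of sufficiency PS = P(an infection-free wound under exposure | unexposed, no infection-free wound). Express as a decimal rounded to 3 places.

PS ≈ 0.613

p₁ = P(outcome | exposed) = 940/1341 = 0.70097
p₀ = P(outcome | unexposed) = 424/1867 = 0.2271
Under exogeneity and monotonicity, PS = (p₁ − p₀) / (1 − p₀).
PS = (0.70097 − 0.2271) / (1 − 0.2271) = 0.47387 / 0.7729 ≈ 0.6131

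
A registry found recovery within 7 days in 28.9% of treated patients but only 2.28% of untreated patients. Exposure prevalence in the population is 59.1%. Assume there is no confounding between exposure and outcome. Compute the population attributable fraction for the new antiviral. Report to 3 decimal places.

PAF ≈ 0.873

p₁ = 0.289, p₀ = 0.0228.
Overall risk P(Y=1) = π·p₁ + (1−π)·p₀ = 0.591×0.289 + 0.409×0.0228 = 0.18012.
Under exogeneity, PAF = [P(Y=1) − p₀] / P(Y=1).
PAF = (0.18012 − 0.0228) / 0.18012 ≈ 0.8734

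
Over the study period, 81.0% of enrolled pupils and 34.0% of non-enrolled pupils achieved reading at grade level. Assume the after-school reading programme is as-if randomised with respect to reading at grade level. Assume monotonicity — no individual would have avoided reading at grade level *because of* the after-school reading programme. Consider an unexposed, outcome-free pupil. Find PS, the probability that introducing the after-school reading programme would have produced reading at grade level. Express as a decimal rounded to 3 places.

p₁ = 0.81, p₀ = 0.34.
Under exogeneity and monotonicity, PS = (p₁ − p₀) / (1 − p₀).
PS = (0.81 − 0.34) / (1 − 0.34) = 0.47 / 0.66 ≈ 0.7121

PS ≈ 0.712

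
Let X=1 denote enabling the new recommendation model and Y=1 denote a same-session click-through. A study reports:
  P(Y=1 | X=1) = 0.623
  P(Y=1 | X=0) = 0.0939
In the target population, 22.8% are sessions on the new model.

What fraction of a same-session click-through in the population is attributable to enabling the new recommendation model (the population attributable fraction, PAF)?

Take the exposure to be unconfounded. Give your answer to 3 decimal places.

Let p₁ = 0.623, p₀ = 0.0939.
Overall risk P(Y=1) = π·p₁ + (1−π)·p₀ = 0.228×0.623 + 0.772×0.0939 = 0.21453.
Under exogeneity, PAF = [P(Y=1) − p₀] / P(Y=1).
PAF = (0.21453 − 0.0939) / 0.21453 ≈ 0.5623

PAF ≈ 0.562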